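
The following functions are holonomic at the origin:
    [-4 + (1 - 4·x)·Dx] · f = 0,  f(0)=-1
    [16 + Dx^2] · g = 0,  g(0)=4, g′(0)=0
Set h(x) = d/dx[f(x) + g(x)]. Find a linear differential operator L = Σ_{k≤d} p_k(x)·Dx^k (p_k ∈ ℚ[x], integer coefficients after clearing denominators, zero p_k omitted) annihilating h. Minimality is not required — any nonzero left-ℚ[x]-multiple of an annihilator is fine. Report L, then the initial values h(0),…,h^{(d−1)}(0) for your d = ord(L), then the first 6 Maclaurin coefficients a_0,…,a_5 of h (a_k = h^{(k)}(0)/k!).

f: a_k = -1, -4, -16, -64, -256, -1024, …
g: a_k = 4, 0, -32, 0, 128/3, 0, …
Sum ⇒ L₀ = lclm(L_f,L_g) in ℚ(x)⟨Dx⟩.
h=h₀': d/dx-closure on L₀ ⇒ L.
L = (1664 - 1024·x + 2048·x^2) + (-112 + 576·x - 768·x^2 + 1024·x^3)·Dx + (104 - 64·x + 128·x^2)·Dx^2 + (-7 + 36·x - 48·x^2 + 64·x^3)·Dx^3  (order 3).
h: a_k = -4, -96, -192, -2560/3, -5120, -370688/15, …
ICs: h(0) = -4, h′(0) = -96, h′′(0) = -384.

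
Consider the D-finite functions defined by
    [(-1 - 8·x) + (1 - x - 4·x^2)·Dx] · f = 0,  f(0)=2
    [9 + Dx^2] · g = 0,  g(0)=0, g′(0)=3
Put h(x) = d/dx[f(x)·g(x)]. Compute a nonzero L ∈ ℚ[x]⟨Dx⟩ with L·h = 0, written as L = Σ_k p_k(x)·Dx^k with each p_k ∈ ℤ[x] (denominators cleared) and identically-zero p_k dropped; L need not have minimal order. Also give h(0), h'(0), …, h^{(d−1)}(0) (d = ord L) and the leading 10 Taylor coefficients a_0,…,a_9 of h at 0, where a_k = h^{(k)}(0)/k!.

L = (-33 - 162·x - 567·x^2 + 648·x^3 + 1296·x^4) + (6 + 66·x + 216·x^2 + 576·x^3)·Dx + (1 - 10·x - 31·x^2 + 72·x^3 + 144·x^4)·Dx^2  (order 2).
h: a_k = 6, 12, 63, 180, 2661/4, 18783/10, 236427/40, 587043/35, 110360259/2240, 31047627/224, …
ICs: h(0) = 6, h′(0) = 12.

f: a_k = 2, 2, 10, 18, 58, 130, 362, 882, 2330, 5858, …
g: a_k = 0, 3, 0, -9/2, 0, 81/40, 0, -243/560, 0, 243/4480, …
f·g: L₀ = L_f ⊗_s L_g, ord ≤ 1·2.
h₀' ⇒ L via d/dx closure of L₀.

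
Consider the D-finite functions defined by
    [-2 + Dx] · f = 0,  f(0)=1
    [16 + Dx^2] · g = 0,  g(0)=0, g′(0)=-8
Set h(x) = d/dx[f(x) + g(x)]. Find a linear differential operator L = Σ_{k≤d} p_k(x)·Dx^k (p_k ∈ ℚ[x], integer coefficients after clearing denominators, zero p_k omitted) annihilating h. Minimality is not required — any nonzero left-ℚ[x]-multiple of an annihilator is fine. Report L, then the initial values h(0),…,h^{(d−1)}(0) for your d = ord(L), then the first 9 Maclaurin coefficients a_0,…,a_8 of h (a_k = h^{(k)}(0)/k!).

L = 32 - 16·Dx + 2·Dx^2 - Dx^3  (order 3).
h: a_k = -6, 4, 68, 8/3, -84, 8/15, 2056/45, 16/315, -1364/105, …
ICs: h(0) = -6, h′(0) = 4, h′′(0) = 136.

f: a_k = 1, 2, 2, 4/3, 2/3, 4/15, 4/45, 8/315, 2/315, …
g: a_k = 0, -8, 0, 64/3, 0, -256/15, 0, 2048/315, 0, …
L₀ := lclm(L_f,L_g); ord L₀ ≤ 1+2.
h₀' ⇒ L via d/dx closure of L₀.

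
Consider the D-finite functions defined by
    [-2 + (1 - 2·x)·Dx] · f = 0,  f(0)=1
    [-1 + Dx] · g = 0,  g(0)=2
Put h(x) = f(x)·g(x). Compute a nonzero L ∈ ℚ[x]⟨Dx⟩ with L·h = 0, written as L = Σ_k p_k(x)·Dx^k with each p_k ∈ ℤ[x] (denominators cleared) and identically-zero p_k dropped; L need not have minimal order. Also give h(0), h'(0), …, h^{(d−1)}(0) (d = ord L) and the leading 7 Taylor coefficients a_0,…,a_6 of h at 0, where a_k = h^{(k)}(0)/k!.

f: a_k = 1, 2, 4, 8, 16, 32, 64, …
g: a_k = 2, 2, 1, 1/3, 1/12, 1/60, 1/360, …
f·g: L₀ = L_f ⊗_s L_g, ord ≤ 1·1.
L = (3 - 2·x) + (-1 + 2·x)·Dx  (order 1).
h: a_k = 2, 6, 13, 79/3, 211/4, 6331/60, 75973/360, …
ICs: h(0) = 2.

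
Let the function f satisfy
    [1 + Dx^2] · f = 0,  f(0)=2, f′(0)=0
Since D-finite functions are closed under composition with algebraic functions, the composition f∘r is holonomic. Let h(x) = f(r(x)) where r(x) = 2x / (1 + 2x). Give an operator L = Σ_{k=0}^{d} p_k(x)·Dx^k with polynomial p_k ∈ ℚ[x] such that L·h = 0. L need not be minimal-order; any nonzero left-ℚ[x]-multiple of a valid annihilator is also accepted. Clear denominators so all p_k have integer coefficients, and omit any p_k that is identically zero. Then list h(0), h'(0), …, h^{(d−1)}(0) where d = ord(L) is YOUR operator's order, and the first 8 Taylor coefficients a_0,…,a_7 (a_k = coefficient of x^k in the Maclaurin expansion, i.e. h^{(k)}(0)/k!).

f: a_k = 2, 0, -1, 0, 1/12, 0, -1/360, 0, …
Substitute x→r, Dx→(1/r')Dx; clear ⇒ L₀.
L = 4 + (4 + 24·x + 48·x^2 + 32·x^3)·Dx + (1 + 8·x + 24·x^2 + 32·x^3 + 16·x^4)·Dx^2  (order 2).
h: a_k = 2, 0, -4, 16, -140/3, 352/3, -12008/45, 2784/5, …
ICs: h(0) = 2, h′(0) = 0.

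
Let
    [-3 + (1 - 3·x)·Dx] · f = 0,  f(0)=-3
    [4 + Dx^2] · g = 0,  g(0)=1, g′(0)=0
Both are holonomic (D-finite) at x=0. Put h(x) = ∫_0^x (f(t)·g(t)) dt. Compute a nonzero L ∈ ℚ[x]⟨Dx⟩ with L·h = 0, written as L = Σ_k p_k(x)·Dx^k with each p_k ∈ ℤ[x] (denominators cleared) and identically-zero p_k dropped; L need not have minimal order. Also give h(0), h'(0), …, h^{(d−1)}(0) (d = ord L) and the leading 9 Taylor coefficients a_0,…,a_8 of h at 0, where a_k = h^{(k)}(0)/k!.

L = (-4 + 12·x)·Dx + 6·Dx^2 + (-1 + 3·x)·Dx^3  (order 3).
h: a_k = 0, -3, -9/2, -7, -63/4, -191/5, -191/2, -3683/15, -25781/40, …
ICs: h(0) = 0, h′(0) = -3, h′′(0) = -9.

f: a_k = -3, -9, -27, -81, -243, -729, -2187, -6561, -19683, …
g: a_k = 1, 0, -2, 0, 2/3, 0, -4/45, 0, 2/315, …
L₀ := L_f ⊗_s L_g (sym. prod.), ord ≤ 2.
h=∫₀ˣh₀: take L = L₀·Dx.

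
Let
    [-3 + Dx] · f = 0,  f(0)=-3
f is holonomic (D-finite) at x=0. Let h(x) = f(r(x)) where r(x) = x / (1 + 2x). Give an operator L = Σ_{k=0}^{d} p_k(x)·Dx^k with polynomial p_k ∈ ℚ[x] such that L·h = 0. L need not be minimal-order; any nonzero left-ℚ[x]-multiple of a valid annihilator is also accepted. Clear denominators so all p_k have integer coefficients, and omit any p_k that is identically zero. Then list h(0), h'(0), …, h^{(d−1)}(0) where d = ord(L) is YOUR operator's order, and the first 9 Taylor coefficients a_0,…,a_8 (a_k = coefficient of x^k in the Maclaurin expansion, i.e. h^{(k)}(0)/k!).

f: a_k = -3, -9, -27/2, -27/2, -81/8, -243/40, -243/80, -729/560, -2187/4480, …
L₀ from L_f via x↦r, Dx↦r'^{-1}Dx.
L = -3 + (1 + 4·x + 4·x^2)·Dx  (order 1).
h: a_k = -3, -9, 9/2, 9/2, -153/8, 1557/40, -4743/80, 37323/560, -136251/4480, …
ICs: h(0) = -3.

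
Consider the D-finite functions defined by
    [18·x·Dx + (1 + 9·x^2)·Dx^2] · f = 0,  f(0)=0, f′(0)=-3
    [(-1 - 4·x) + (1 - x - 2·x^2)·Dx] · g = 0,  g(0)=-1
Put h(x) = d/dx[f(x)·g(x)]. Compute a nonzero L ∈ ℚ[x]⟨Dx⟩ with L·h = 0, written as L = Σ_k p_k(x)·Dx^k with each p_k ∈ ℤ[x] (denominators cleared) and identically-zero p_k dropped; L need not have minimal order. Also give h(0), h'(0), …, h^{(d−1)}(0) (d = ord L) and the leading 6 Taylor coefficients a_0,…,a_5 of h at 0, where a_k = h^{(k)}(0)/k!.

L = (-30 + 2106·x^2 + 3888·x^3 + 11664·x^4) + (15 + 78·x + 27·x^2 + 306·x^3 + 3888·x^4 + 7776·x^5)·Dx + (-2 - 7·x - 59·x^2 + 9·x^3 - 261·x^4 + 648·x^5 + 972·x^6)·Dx^2  (order 2).
h: a_k = 3, 6, 0, 24, 273, 1998/5, …
ICs: h(0) = 3, h′(0) = 6.

f: a_k = 0, -3, 0, 9, 0, -243/5, …
g: a_k = -1, -1, -3, -5, -11, -21, …
L₀ := L_f ⊗_s L_g (sym. prod.), ord ≤ 2.
Differentiate: ansatz ord ≤ ord L₀ ⇒ L.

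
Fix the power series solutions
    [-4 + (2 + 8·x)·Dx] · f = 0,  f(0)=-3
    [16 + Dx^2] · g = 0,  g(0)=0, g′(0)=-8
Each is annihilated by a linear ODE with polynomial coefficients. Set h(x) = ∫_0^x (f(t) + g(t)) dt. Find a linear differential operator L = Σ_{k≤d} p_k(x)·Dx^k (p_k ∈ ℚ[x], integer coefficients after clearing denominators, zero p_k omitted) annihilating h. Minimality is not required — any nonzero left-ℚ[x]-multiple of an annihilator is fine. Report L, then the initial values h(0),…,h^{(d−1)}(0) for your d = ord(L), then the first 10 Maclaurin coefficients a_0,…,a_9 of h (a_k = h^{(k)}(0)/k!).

f: a_k = -3, -6, 6, -12, 30, -84, 252, -792, 2574, -8580, …
g: a_k = 0, -8, 0, 64/3, 0, -256/15, 0, 2048/315, 0, -4096/2835, …
L₀ := lclm(L_f,L_g); ord L₀ ≤ 1+2.
h=∫h₀ ⇒ L = L₀·Dx.
L = (-224 - 1024·x - 2048·x^2)·Dx + (48 + 704·x + 3072·x^2 + 4096·x^3)·Dx^2 + (-14 - 64·x - 128·x^2)·Dx^3 + (3 + 44·x + 192·x^2 + 256·x^3)·Dx^4  (order 4).
h: a_k = 0, -3, -7, 2, 7/3, 6, -758/45, 36, -30929/315, 286, …
ICs: h(0) = 0, h′(0) = -3, h′′(0) = -14, h′′′(0) = 12.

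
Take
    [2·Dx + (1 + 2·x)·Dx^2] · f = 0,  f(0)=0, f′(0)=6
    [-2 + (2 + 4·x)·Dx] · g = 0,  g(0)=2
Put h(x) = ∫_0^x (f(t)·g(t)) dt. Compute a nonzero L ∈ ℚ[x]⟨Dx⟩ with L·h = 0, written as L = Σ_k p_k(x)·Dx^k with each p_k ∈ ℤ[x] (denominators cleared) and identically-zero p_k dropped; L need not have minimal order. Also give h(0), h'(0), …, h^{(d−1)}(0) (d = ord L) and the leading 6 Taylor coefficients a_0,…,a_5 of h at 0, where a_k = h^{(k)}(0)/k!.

L = Dx + (1 + 4·x + 4·x^2)·Dx^3  (order 3).
h: a_k = 0, 0, 6, 0, -1/2, 4/5, …
ICs: h(0) = 0, h′(0) = 0, h′′(0) = 12.

f: a_k = 0, 6, -6, 8, -12, 96/5, …
g: a_k = 2, 2, -1, 1, -5/4, 7/4, …
Product ⇒ symmetric product L₀, ord ≤ 2.
h=∫h₀ ⇒ L = L₀·Dx.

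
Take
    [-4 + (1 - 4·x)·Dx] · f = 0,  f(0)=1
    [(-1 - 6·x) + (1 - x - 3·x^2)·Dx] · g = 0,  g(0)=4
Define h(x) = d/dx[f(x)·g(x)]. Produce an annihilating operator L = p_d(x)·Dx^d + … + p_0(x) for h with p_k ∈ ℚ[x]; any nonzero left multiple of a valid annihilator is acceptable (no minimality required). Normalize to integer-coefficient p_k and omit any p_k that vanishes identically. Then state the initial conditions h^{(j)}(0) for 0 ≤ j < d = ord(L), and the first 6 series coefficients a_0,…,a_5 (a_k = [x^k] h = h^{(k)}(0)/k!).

f: a_k = 1, 4, 16, 64, 256, 1024, …
g: a_k = 4, 4, 16, 28, 76, 160, …
Sym-product of L_f,L_g gives L₀ (≤ ord 1).
h=h₀': d/dx-closure on L₀ ⇒ L.
L = (48 - 102·x - 354·x^2 + 192·x^3 + 1728·x^4) + (-5 + 27·x + 21·x^2 - 238·x^3 + 60·x^4 + 432·x^5)·Dx  (order 1).
h: a_k = 20, 192, 1236, 6896, 35280, 171672, …
ICs: h(0) = 20.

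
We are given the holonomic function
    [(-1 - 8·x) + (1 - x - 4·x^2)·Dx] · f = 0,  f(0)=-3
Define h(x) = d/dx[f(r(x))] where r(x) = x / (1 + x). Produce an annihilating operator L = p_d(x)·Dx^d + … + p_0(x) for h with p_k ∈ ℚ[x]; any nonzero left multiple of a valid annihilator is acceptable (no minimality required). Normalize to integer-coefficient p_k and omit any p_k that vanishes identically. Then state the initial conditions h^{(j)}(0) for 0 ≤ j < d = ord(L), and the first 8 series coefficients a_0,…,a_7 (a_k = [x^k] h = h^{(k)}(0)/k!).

L = (8 + 24·x + 120·x^2 + 72·x^3) + (-1 - 11·x - 15·x^2 + 31·x^3 + 36·x^4)·Dx  (order 1).
h: a_k = -3, -24, 0, -192, 240, -1440, 3024, -11136, …
ICs: h(0) = -3.

f: a_k = -3, -3, -15, -27, -87, -195, -543, -1323, …
Change of var in L_f (x↦r) gives L₀.
Differentiate: ansatz ord ≤ ord L₀ ⇒ L.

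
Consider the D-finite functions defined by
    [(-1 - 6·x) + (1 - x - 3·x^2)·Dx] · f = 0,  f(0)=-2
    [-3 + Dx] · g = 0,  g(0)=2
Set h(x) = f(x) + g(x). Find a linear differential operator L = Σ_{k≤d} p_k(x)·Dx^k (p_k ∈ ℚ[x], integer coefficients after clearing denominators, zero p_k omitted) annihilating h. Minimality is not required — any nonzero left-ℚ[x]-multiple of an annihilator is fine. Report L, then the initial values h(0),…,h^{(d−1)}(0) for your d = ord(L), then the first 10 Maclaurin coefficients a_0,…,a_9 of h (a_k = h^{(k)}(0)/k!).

L = (-15 - 9·x - 243·x^2 - 162·x^3) + (-1 + 36·x + 99·x^2 - 54·x^3 - 81·x^4)·Dx + (2 - 11·x - 6·x^2 + 36·x^3 + 27·x^4)·Dx^2  (order 2).
h: a_k = 0, 4, 1, -5, -125/4, -1519/20, -7679/40, -121277/280, -2275111/2240, -5192077/2240, …
ICs: h(0) = 0, h′(0) = 4.

f: a_k = -2, -2, -8, -14, -38, -80, -194, -434, -1016, -2318, …
g: a_k = 2, 6, 9, 9, 27/4, 81/20, 81/40, 243/280, 729/2240, 243/2240, …
Sum ⇒ L₀ = lclm(L_f,L_g) in ℚ(x)⟨Dx⟩.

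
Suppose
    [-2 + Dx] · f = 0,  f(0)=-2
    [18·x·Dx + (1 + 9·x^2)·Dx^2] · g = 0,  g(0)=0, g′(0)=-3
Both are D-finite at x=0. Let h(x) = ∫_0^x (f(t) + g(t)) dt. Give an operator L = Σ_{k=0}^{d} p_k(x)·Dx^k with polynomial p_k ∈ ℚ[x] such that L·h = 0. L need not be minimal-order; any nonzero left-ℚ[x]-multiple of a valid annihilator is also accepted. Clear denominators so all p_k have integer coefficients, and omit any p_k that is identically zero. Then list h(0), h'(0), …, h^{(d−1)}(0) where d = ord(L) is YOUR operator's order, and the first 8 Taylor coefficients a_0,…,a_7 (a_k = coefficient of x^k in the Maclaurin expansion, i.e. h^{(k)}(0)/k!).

L = (18 - 36·x - 486·x^2 - 324·x^3)·Dx^2 + (-11 + 207·x^2 - 162·x^4)·Dx^3 + (1 + 9·x + 18·x^2 + 81·x^3 + 81·x^4)·Dx^4  (order 4).
h: a_k = 0, -2, -7/2, -4/3, 19/12, -4/15, -737/90, -8/315, …
ICs: h(0) = 0, h′(0) = -2, h′′(0) = -7, h′′′(0) = -8.

f: a_k = -2, -4, -4, -8/3, -4/3, -8/15, -8/45, -16/315, …
g: a_k = 0, -3, 0, 9, 0, -243/5, 0, 2187/7, …
Sum ⇒ L₀ = lclm(L_f,L_g) in ℚ(x)⟨Dx⟩.
∫: right-multiply L₀ by Dx.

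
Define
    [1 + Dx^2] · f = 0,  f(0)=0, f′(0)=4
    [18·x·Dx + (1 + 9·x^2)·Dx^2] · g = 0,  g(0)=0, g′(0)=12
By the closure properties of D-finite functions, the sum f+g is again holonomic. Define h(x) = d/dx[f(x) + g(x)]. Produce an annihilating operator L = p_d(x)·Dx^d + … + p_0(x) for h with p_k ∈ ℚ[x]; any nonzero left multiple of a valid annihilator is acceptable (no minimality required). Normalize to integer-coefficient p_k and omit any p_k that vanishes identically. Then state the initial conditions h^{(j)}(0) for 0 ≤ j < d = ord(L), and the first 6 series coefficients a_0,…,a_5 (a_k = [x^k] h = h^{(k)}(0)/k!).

L = (-1926·x + 17820·x^3 + 1458·x^5) + (-17 + 351·x^2 + 4617·x^4 + 729·x^6)·Dx + (-1926·x + 17820·x^3 + 1458·x^5)·Dx^2 + (-17 + 351·x^2 + 4617·x^4 + 729·x^6)·Dx^3  (order 3).
h: a_k = 16, 0, -110, 0, 5833/6, 0, …
ICs: h(0) = 16, h′(0) = 0, h′′(0) = -220.

f: a_k = 0, 4, 0, -2/3, 0, 1/30, …
g: a_k = 0, 12, 0, -36, 0, 972/5, …
f+g: L₀ = lclm(L_f,L_g), ord ≤ 2+2.
h=h₀': d/dx-closure on L₀ ⇒ L.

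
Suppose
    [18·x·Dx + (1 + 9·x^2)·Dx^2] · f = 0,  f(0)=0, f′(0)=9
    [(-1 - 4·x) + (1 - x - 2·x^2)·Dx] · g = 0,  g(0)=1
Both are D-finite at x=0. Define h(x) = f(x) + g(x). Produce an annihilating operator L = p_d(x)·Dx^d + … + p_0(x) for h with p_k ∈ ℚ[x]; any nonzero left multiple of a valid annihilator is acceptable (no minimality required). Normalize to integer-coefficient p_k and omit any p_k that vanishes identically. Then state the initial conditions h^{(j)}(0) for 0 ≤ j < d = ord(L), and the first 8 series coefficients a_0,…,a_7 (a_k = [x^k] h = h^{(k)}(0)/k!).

f: a_k = 0, 9, 0, -27, 0, 729/5, 0, -6561/7, …
g: a_k = 1, 1, 3, 5, 11, 21, 43, 85, …
Weyl lclm of L_f,L_g ⇒ L₀ (ord ≤ 3).
L = (18 - 72·x - 918·x^2 - 1872·x^3 - 4608·x^4 - 1296·x^6)·Dx + (-8 - 30·x - 278·x^3 - 1788·x^4 - 3216·x^5 - 324·x^6 - 1296·x^7)·Dx^2 + (1 + 4·x + 24·x^2 + 4·x^3 + 103·x^4 - 300·x^5 - 312·x^6 - 108·x^7 - 216·x^8)·Dx^3  (order 3).
h: a_k = 1, 10, 3, -22, 11, 834/5, 43, -5966/7, …
ICs: h(0) = 1, h′(0) = 10, h′′(0) = 6.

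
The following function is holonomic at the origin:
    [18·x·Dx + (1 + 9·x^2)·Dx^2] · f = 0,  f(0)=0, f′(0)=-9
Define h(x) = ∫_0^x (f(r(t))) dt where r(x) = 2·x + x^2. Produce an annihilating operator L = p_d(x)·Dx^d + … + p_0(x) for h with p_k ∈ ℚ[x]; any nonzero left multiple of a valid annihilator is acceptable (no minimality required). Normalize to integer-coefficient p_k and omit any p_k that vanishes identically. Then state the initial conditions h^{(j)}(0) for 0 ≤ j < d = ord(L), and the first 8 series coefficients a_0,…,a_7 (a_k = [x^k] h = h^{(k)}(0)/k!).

f: a_k = 0, -9, 0, 27, 0, -729/5, 0, 6561/7, …
Substitute x→r, Dx→(1/r')Dx; clear ⇒ L₀.
∫: right-multiply L₀ by Dx.
L = (-1 + 72·x + 144·x^2 + 108·x^3 + 27·x^4)·Dx^2 + (1 + x + 36·x^2 + 72·x^3 + 45·x^4 + 9·x^5)·Dx^3  (order 3).
h: a_k = 0, 0, -9, -3, 54, 324/5, -3753/5, -11637/7, …
ICs: h(0) = 0, h′(0) = 0, h′′(0) = -18.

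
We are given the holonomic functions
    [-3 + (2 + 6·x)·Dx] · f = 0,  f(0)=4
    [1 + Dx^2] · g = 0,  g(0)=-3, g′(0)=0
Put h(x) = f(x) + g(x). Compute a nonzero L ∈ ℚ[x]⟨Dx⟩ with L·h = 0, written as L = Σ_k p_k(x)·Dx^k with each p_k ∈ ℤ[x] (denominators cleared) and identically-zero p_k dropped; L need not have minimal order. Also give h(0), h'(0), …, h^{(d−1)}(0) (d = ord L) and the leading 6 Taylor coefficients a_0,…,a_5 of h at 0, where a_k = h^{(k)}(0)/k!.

f: a_k = 4, 6, -9/2, 27/4, -405/32, 1701/64, …
g: a_k = -3, 0, 3/2, 0, -1/8, 0, …
L₀ := lclm(L_f,L_g); ord L₀ ≤ 1+2.
L = (-93 - 72·x - 108·x^2) + (-10 + 18·x + 216·x^2 + 216·x^3)·Dx + (-93 - 72·x - 108·x^2)·Dx^2 + (-10 + 18·x + 216·x^2 + 216·x^3)·Dx^3  (order 3).
h: a_k = 1, 6, -3, 27/4, -409/32, 1701/64, …
ICs: h(0) = 1, h′(0) = 6, h′′(0) = -6.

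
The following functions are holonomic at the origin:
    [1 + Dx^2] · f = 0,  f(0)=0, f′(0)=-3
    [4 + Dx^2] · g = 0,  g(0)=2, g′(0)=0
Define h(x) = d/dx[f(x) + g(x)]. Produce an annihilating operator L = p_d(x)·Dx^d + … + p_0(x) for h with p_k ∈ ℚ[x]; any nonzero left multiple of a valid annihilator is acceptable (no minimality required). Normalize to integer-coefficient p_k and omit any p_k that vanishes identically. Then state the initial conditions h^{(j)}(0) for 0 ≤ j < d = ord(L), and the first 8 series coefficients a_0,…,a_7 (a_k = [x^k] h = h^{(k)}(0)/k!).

f: a_k = 0, -3, 0, 1/2, 0, -1/40, 0, 1/1680, …
g: a_k = 2, 0, -4, 0, 4/3, 0, -8/45, 0, …
f+g: L₀ = lclm(L_f,L_g), ord ≤ 2+2.
h=h₀': d/dx-closure on L₀ ⇒ L.
L = 4 + 5·Dx^2 + Dx^4  (order 4).
h: a_k = -3, -8, 3/2, 16/3, -1/8, -16/15, 1/240, 32/315, …
ICs: h(0) = -3, h′(0) = -8, h′′(0) = 3, h′′′(0) = 32.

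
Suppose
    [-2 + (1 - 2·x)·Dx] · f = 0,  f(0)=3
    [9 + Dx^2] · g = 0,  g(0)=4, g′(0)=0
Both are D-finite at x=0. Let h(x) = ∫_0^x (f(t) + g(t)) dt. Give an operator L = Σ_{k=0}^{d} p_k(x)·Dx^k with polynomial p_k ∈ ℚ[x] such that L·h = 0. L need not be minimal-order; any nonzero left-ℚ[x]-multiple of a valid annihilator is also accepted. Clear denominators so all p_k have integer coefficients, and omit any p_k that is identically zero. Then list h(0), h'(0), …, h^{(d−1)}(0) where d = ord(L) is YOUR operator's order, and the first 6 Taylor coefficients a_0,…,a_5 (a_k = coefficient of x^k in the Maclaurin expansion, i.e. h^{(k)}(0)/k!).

L = (594 - 648·x + 648·x^2)·Dx + (-153 + 630·x - 972·x^2 + 648·x^3)·Dx^2 + (66 - 72·x + 72·x^2)·Dx^3 + (-17 + 70·x - 108·x^2 + 72·x^3)·Dx^4  (order 4).
h: a_k = 0, 7, 3, -2, 6, 123/10, …
ICs: h(0) = 0, h′(0) = 7, h′′(0) = 6, h′′′(0) = -12.

f: a_k = 3, 6, 12, 24, 48, 96, …
g: a_k = 4, 0, -18, 0, 27/2, 0, …
f+g: L₀ = lclm(L_f,L_g), ord ≤ 1+2.
h=∫₀ˣh₀: take L = L₀·Dx.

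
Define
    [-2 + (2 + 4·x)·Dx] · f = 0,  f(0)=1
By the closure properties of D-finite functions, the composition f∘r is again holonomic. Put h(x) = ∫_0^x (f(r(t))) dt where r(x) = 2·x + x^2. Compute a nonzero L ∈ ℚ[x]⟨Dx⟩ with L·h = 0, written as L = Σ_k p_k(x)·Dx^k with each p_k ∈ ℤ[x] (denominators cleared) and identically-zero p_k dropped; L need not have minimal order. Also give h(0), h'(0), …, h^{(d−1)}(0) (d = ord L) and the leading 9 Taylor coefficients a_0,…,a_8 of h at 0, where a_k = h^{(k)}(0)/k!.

L = (-2 - 2·x)·Dx + (1 + 4·x + 2·x^2)·Dx^2  (order 2).
h: a_k = 0, 1, 1, -1/3, 1/2, -9/10, 11/6, -57/14, 77/8, …
ICs: h(0) = 0, h′(0) = 1.

f: a_k = 1, 1, -1/2, 1/2, -5/8, 7/8, -21/16, 33/16, -429/128, …
Substitute x→r, Dx→(1/r')Dx; clear ⇒ L₀.
∫: right-multiply L₀ by Dx.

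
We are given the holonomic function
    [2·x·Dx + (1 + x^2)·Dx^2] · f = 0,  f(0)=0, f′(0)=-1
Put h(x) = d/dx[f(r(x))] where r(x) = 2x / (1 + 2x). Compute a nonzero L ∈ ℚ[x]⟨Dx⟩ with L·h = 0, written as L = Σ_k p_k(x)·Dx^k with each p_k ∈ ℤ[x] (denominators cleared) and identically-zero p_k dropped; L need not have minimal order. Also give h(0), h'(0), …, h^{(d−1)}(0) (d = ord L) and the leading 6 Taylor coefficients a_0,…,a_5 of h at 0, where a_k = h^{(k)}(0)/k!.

f: a_k = 0, -1, 0, 1/3, 0, -1/5, …
Substitute x→r, Dx→(1/r')Dx; clear ⇒ L₀.
Derive L from L₀ (diff closure).
L = (4 + 16·x) + (1 + 4·x + 8·x^2)·Dx  (order 1).
h: a_k = -2, 8, -16, 0, 128, -512, …
ICs: h(0) = -2.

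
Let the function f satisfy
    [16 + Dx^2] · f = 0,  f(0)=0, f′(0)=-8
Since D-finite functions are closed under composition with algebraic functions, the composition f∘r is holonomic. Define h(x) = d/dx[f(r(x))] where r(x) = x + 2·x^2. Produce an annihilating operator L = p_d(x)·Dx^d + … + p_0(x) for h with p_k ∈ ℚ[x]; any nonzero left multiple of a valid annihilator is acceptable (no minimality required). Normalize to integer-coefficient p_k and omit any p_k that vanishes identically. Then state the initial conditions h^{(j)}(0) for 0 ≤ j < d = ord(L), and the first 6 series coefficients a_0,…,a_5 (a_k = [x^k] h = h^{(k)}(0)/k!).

f: a_k = 0, -8, 0, 64/3, 0, -256/15, …
f∘r: x↦r, Dx↦Dx/r' in L_f ⇒ L₀.
h=h₀': d/dx-closure on L₀ ⇒ L.
L = (64 + 256·x + 1536·x^2 + 4096·x^3 + 4096·x^4) + (-12 - 48·x)·Dx + (1 + 8·x + 16·x^2)·Dx^2  (order 2).
h: a_k = -8, -32, 64, 512, 3584/3, 0, …
ICs: h(0) = -8, h′(0) = -32.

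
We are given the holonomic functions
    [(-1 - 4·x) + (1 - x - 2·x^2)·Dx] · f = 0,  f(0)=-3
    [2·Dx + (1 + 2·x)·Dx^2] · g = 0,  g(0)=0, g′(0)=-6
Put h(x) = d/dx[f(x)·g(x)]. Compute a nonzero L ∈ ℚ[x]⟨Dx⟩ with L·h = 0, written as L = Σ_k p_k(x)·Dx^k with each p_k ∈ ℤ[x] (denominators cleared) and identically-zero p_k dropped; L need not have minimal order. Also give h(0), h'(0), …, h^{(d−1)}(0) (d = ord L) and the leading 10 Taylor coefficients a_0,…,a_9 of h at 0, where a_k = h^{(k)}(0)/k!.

L = (60 + 216·x + 288·x^2) + (5 + 66·x + 240·x^2 + 224·x^3)·Dx + (-3 - 11·x + 4·x^2 + 44·x^3 + 32·x^4)·Dx^2  (order 2).
h: a_k = 18, 0, 180, 96, 1008, 4608/5, 25248/5, 41472/7, 849024/35, 227840/7, …
ICs: h(0) = 18, h′(0) = 0.

f: a_k = -3, -3, -9, -15, -33, -63, -129, -255, -513, -1023, …
g: a_k = 0, -6, 6, -8, 12, -96/5, 32, -384/7, 96, -512/3, …
L₀ := L_f ⊗_s L_g (sym. prod.), ord ≤ 2.
h₀' ⇒ L via d/dx closure of L₀.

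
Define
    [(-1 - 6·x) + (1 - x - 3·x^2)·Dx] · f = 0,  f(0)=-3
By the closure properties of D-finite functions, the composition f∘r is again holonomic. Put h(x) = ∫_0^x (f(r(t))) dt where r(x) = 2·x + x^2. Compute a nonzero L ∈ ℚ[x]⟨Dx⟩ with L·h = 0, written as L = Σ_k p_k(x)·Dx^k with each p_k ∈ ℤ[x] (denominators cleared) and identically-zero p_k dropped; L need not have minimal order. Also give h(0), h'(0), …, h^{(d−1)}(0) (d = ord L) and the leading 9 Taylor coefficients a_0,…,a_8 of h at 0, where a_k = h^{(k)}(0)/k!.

L = (2 + 26·x + 36·x^2 + 12·x^3)·Dx + (-1 + 2·x + 13·x^2 + 12·x^3 + 3·x^4)·Dx^2  (order 2).
h: a_k = 0, -3, -3, -17, -54, -1176/5, -965, -29613/7, -18657, …
ICs: h(0) = 0, h′(0) = -3.

f: a_k = -3, -3, -12, -21, -57, -120, -291, -651, -1524, …
h₀=f(r): pull back L_f along r ⇒ L₀.
∫: right-multiply L₀ by Dx.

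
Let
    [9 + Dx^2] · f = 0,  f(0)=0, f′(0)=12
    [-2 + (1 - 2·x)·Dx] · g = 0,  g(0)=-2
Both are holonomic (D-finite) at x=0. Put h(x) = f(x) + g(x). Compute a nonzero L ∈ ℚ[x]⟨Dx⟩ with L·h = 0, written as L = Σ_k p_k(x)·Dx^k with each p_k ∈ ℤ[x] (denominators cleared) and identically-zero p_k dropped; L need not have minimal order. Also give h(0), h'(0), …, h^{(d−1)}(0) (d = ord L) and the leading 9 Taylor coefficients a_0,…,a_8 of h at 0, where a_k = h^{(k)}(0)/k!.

f: a_k = 0, 12, 0, -18, 0, 81/10, 0, -243/140, 0, …
g: a_k = -2, -4, -8, -16, -32, -64, -128, -256, -512, …
L₀ := lclm(L_f,L_g); ord L₀ ≤ 2+1.
L = (-594 + 648·x - 648·x^2) + (153 - 630·x + 972·x^2 - 648·x^3)·Dx + (-66 + 72·x - 72·x^2)·Dx^2 + (17 - 70·x + 108·x^2 - 72·x^3)·Dx^3  (order 3).
h: a_k = -2, 8, -8, -34, -32, -559/10, -128, -36083/140, -512, …
ICs: h(0) = -2, h′(0) = 8, h′′(0) = -16.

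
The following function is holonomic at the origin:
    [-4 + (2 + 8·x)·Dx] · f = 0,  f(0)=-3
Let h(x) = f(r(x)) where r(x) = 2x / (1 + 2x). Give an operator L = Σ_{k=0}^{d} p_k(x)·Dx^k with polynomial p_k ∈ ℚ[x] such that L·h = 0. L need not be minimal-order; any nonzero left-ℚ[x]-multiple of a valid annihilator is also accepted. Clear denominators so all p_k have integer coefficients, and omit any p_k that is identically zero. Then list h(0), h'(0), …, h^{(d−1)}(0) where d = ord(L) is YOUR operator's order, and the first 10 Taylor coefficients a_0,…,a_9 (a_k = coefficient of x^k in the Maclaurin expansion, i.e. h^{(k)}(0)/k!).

f: a_k = -3, -6, 6, -12, 30, -84, 252, -792, 2574, -8580, …
L₀ from L_f via x↦r, Dx↦r'^{-1}Dx.
L = -4 + (1 + 12·x + 20·x^2)·Dx  (order 1).
h: a_k = -3, -12, 48, -240, 1440, -9792, 72192, -561408, 4531200, -37585920, …
ICs: h(0) = -3.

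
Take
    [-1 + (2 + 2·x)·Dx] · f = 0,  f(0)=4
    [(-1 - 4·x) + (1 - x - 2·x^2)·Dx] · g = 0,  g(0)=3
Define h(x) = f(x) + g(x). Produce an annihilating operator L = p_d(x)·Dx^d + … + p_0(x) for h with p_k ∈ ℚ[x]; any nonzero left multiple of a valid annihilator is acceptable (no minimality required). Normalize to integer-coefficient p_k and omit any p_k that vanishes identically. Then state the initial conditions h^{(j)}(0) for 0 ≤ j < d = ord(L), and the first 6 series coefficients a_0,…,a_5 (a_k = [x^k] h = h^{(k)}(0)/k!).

f: a_k = 4, 2, -1/2, 1/4, -5/32, 7/64, …
g: a_k = 3, 3, 9, 15, 33, 63, …
f+g: L₀ = lclm(L_f,L_g), ord ≤ 1+1.
L = (13 + 26·x + 40·x^2) + (-25 - 69·x - 144·x^2 - 100·x^3)·Dx + (2 + 20·x - 6·x^2 - 64·x^3 - 40·x^4)·Dx^2  (order 2).
h: a_k = 7, 5, 17/2, 61/4, 1051/32, 4039/64, …
ICs: h(0) = 7, h′(0) = 5.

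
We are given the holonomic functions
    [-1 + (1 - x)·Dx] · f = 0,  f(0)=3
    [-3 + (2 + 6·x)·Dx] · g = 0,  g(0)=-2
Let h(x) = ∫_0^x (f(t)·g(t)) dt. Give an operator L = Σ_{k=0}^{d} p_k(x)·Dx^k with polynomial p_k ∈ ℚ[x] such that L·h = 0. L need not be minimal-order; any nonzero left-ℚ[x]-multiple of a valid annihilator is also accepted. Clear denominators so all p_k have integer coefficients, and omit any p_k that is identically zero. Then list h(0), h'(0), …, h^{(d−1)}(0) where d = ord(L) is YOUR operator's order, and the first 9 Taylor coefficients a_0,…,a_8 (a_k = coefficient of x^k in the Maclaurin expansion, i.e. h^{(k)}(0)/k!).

L = (5 + 3·x)·Dx + (-2 - 4·x + 6·x^2)·Dx^2  (order 2).
h: a_k = 0, -6, -15/2, -11/4, -147/32, 39/320, -1675/256, 25827/3584, -164859/8192, …
ICs: h(0) = 0, h′(0) = -6.

f: a_k = 3, 3, 3, 3, 3, 3, 3, 3, 3, …
g: a_k = -2, -3, 9/4, -27/8, 405/64, -1701/128, 15309/512, -72171/1024, 2814669/16384, …
Sym-product of L_f,L_g gives L₀ (≤ ord 1).
∫: right-multiply L₀ by Dx.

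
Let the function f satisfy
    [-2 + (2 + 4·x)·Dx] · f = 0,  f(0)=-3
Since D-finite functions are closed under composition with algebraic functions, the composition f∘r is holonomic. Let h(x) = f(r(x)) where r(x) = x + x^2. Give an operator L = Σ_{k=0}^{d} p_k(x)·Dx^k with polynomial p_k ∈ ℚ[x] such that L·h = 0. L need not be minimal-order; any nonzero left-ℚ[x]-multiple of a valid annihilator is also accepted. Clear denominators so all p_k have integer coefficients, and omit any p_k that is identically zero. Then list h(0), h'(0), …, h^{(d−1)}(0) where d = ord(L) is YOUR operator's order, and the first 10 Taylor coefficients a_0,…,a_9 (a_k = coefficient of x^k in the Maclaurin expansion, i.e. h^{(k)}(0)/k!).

L = (-1 - 2·x) + (1 + 2·x + 2·x^2)·Dx  (order 1).
h: a_k = -3, -3, -3/2, 3/2, -9/8, 3/8, 9/16, -21/16, 183/128, -81/128, …
ICs: h(0) = -3.

f: a_k = -3, -3, 3/2, -3/2, 15/8, -21/8, 63/16, -99/16, 1287/128, -2145/128, …
Substitute x→r, Dx→(1/r')Dx; clear ⇒ L₀.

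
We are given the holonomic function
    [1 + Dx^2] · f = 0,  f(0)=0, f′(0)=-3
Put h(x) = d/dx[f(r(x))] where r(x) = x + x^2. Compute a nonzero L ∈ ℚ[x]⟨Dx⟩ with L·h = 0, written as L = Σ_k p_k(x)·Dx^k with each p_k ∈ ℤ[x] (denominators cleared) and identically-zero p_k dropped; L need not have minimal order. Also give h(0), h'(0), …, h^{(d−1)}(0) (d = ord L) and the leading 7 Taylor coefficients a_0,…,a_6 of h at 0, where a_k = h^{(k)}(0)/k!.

f: a_k = 0, -3, 0, 1/2, 0, -1/40, 0, …
h₀=f(r): pull back L_f along r ⇒ L₀.
h=h₀': d/dx-closure on L₀ ⇒ L.
L = (13 + 8·x + 24·x^2 + 32·x^3 + 16·x^4) + (-6 - 12·x)·Dx + (1 + 4·x + 4·x^2)·Dx^2  (order 2).
h: a_k = -3, -6, 3/2, 6, 59/8, 9/4, -419/240, …
ICs: h(0) = -3, h′(0) = -6.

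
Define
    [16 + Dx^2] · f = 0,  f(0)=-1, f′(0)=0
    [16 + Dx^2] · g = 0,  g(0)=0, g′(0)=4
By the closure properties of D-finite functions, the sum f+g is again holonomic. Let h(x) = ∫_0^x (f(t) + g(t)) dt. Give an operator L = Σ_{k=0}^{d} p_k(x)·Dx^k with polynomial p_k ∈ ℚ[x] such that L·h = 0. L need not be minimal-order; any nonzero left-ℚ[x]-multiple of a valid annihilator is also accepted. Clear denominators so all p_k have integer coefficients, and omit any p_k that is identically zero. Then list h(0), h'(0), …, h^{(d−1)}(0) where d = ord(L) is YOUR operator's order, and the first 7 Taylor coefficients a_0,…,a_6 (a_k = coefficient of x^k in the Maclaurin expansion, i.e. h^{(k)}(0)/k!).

f: a_k = -1, 0, 8, 0, -32/3, 0, 256/45, …
g: a_k = 0, 4, 0, -32/3, 0, 128/15, 0, …
Sum ⇒ L₀ = lclm(L_f,L_g) in ℚ(x)⟨Dx⟩.
h=∫h₀ ⇒ L = L₀·Dx.
L = 16·Dx + Dx^3  (order 3).
h: a_k = 0, -1, 2, 8/3, -8/3, -32/15, 64/45, …
ICs: h(0) = 0, h′(0) = -1, h′′(0) = 4.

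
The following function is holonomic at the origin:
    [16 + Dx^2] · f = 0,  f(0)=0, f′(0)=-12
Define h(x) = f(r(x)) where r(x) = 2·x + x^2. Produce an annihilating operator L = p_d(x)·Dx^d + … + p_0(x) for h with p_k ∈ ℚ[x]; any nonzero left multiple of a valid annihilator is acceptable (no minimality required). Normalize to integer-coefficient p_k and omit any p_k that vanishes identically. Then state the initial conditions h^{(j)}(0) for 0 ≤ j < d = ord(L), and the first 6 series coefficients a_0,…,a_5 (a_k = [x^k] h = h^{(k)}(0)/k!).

f: a_k = 0, -12, 0, 32, 0, -128/5, …
f∘r: x↦r, Dx↦Dx/r' in L_f ⇒ L₀.
L = (64 + 192·x + 192·x^2 + 64·x^3) - Dx + (1 + x)·Dx^2  (order 2).
h: a_k = 0, -24, -12, 256, 384, -3136/5, …
ICs: h(0) = 0, h′(0) = -24.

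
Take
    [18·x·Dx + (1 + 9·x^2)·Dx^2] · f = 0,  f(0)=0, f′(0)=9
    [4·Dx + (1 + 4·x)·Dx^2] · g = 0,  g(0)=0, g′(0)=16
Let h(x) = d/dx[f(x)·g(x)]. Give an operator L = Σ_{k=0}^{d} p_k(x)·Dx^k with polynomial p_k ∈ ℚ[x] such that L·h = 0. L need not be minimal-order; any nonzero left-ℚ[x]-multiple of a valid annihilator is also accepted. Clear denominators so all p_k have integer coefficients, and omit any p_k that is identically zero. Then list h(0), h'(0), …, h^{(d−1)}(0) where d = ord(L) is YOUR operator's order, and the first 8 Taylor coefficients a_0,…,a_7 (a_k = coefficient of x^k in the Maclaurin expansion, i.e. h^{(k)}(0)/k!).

L = (2448 + 17280·x + 76464·x^2 + 518400·x^3 + 1399680·x^4 + 2426112·x^5 + 1679616·x^7) + (452 + 10800·x + 98028·x^2 + 491184·x^3 + 1840320·x^4 + 4339008·x^5 + 6531840·x^6 + 1259712·x^7 + 5878656·x^8)·Dx + (136 + 1912·x + 18576·x^2 + 103608·x^3 + 389448·x^4 + 1100304·x^5 + 2239488·x^6 + 3277584·x^7 + 1259712·x^8 + 3359232·x^9)·Dx^2 + (13 + 176·x + 1234·x^2 + 6048·x^3 + 22833·x^4 + 68688·x^5 + 154224·x^6 + 279936·x^7 + 399492·x^8 + 209952·x^9 + 419904·x^10)·Dx^3  (order 3).
h: a_k = 0, 288, -864, 1344, -7200, 222048/5, -781536/5, 2383488/5, …
ICs: h(0) = 0, h′(0) = 288, h′′(0) = -1728.

f: a_k = 0, 9, 0, -27, 0, 729/5, 0, -6561/7, …
g: a_k = 0, 16, -32, 256/3, -256, 4096/5, -8192/3, 65536/7, …
h₀=f·g: eliminate ⇒ L₀, order ≤ 2·2.
Differentiate: ansatz ord ≤ ord L₀ ⇒ L.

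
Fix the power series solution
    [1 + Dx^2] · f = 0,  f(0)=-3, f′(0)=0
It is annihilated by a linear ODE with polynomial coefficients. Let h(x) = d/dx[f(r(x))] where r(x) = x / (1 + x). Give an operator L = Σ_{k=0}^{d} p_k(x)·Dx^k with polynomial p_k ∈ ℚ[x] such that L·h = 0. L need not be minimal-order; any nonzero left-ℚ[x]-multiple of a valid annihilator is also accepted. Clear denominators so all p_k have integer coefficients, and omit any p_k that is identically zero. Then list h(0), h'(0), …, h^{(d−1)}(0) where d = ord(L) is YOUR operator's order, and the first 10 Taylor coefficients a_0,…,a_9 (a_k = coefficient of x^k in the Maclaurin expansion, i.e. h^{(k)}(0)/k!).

f: a_k = -3, 0, 3/2, 0, -1/8, 0, 1/240, 0, -1/13440, 0, …
L₀ from L_f via x↦r, Dx↦r'^{-1}Dx.
Differentiate: ansatz ord ≤ ord L₀ ⇒ L.
L = (7 + 12·x + 6·x^2) + (6 + 18·x + 18·x^2 + 6·x^3)·Dx + (1 + 4·x + 6·x^2 + 4·x^3 + x^4)·Dx^2  (order 2).
h: a_k = 0, 3, -9, 35/2, -55/2, 1501/40, -1827/40, 16699/336, -26373/560, 4260601/120960, …
ICs: h(0) = 0, h′(0) = 3.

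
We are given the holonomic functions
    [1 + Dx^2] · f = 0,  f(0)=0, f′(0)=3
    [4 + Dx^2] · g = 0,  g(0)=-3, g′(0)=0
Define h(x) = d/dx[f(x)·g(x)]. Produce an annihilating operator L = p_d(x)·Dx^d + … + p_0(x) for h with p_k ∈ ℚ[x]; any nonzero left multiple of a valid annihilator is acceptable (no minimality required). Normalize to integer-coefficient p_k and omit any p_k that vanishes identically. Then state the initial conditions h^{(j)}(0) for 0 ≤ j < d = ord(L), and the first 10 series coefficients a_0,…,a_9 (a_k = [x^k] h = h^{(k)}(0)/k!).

f: a_k = 0, 3, 0, -1/2, 0, 1/40, 0, -1/1680, 0, 1/120960, …
g: a_k = -3, 0, 6, 0, -2, 0, 4/15, 0, -2/105, 0, …
Product ⇒ symmetric product L₀, ord ≤ 4.
Differentiate: ansatz ord ≤ ord L₀ ⇒ L.
L = 9 + 10·Dx^2 + Dx^4  (order 4).
h: a_k = -9, 0, 117/2, 0, -363/8, 0, 1093/80, 0, -9841/4480, 0, …
ICs: h(0) = -9, h′(0) = 0, h′′(0) = 117, h′′′(0) = 0.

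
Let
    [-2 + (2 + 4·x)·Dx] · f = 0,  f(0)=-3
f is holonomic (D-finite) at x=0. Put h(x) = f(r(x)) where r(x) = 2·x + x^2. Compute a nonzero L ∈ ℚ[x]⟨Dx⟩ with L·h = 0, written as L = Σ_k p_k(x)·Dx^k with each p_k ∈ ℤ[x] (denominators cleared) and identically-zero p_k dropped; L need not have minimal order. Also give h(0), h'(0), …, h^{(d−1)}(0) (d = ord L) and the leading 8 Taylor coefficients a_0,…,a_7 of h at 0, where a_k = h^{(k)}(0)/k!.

L = (-2 - 2·x) + (1 + 4·x + 2·x^2)·Dx  (order 1).
h: a_k = -3, -6, 3, -6, 27/2, -33, 171/2, -231, …
ICs: h(0) = -3.

f: a_k = -3, -3, 3/2, -3/2, 15/8, -21/8, 63/16, -99/16, …
Change of var in L_f (x↦r) gives L₀.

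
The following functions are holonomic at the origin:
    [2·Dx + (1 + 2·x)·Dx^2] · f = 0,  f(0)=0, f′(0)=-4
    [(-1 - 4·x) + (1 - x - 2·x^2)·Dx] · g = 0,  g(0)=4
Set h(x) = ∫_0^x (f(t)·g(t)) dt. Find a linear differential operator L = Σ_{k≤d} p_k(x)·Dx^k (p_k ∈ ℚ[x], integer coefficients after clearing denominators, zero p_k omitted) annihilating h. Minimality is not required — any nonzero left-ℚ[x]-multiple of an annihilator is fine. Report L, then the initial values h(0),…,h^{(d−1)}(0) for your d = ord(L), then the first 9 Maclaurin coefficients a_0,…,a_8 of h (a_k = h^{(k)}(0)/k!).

f: a_k = 0, -4, 4, -16/3, 8, -64/5, 64/3, -256/7, 64, …
g: a_k = 4, 4, 12, 20, 44, 84, 172, 340, 684, …
Product ⇒ symmetric product L₀, ord ≤ 2.
h=∫₀ˣh₀: take L = L₀·Dx.
L = (6 + 16·x)·Dx + (14·x + 20·x^2)·Dx^2 + (-1 - x + 4·x^2 + 4·x^3)·Dx^3  (order 3).
h: a_k = 0, 0, -8, 0, -40/3, -64/15, -448/15, -2048/105, -8416/105, …
ICs: h(0) = 0, h′(0) = 0, h′′(0) = -16.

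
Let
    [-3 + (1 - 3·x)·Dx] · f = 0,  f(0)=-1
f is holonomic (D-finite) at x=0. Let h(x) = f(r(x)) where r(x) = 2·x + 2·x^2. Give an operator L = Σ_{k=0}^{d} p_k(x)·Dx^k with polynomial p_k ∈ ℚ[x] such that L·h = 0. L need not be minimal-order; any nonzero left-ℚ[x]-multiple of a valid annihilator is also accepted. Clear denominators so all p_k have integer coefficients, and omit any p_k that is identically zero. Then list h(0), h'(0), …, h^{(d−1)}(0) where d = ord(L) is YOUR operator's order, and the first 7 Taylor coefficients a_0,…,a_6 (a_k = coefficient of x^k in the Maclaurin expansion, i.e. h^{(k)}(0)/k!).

f: a_k = -1, -3, -9, -27, -81, -243, -729, …
Substitute x→r, Dx→(1/r')Dx; clear ⇒ L₀.
L = (6 + 12·x) + (-1 + 6·x + 6·x^2)·Dx  (order 1).
h: a_k = -1, -6, -42, -288, -1980, -13608, -93528, …
ICs: h(0) = -1.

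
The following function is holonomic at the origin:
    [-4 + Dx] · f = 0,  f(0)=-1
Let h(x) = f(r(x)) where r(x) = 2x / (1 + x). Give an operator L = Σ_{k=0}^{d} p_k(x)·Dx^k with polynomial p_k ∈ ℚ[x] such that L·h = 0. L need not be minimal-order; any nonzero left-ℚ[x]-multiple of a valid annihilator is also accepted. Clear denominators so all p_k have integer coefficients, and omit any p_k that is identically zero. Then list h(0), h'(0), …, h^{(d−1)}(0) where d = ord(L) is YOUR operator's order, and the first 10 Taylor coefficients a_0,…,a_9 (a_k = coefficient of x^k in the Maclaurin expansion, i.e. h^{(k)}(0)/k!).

f: a_k = -1, -4, -8, -32/3, -32/3, -128/15, -256/45, -1024/315, -512/315, -2048/2835, …
f∘r: x↦r, Dx↦Dx/r' in L_f ⇒ L₀.
L = -8 + (1 + 2·x + x^2)·Dx  (order 1).
h: a_k = -1, -8, -24, -88/3, -8/3, 88/5, -184/45, -3224/315, 376/35, -4504/2835, …
ICs: h(0) = -1.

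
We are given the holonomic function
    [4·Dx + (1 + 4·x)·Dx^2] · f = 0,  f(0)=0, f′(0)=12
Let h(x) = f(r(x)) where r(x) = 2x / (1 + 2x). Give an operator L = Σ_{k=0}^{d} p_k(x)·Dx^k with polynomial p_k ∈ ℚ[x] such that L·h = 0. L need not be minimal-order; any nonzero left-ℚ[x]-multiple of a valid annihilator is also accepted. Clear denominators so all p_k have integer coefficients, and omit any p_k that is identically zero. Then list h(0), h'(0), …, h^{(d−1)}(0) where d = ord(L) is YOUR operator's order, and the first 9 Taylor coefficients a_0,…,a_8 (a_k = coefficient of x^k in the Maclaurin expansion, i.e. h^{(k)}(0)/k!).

L = (12 + 40·x)·Dx + (1 + 12·x + 20·x^2)·Dx^2  (order 2).
h: a_k = 0, 24, -144, 992, -7488, 299904/5, -499968, 29999616/7, -37499904, …
ICs: h(0) = 0, h′(0) = 24.

f: a_k = 0, 12, -24, 64, -192, 3072/5, -2048, 49152/7, -24576, …
L₀ from L_f via x↦r, Dx↦r'^{-1}Dx.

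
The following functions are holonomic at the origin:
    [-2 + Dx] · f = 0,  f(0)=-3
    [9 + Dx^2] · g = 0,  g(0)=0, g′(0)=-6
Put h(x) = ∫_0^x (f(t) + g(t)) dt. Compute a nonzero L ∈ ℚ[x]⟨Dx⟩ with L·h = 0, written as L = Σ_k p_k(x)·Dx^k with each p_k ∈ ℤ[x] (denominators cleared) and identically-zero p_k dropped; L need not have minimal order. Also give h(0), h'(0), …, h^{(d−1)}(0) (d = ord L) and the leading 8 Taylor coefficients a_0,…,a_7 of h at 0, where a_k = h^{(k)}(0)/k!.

f: a_k = -3, -6, -6, -4, -2, -4/5, -4/15, -8/105, …
g: a_k = 0, -6, 0, 9, 0, -81/20, 0, 243/280, …
f+g: L₀ = lclm(L_f,L_g), ord ≤ 1+2.
Integrate: L := L₀·Dx.
L = -18·Dx + 9·Dx^2 - 2·Dx^3 + Dx^4  (order 4).
h: a_k = 0, -3, -6, -2, 5/4, -2/5, -97/120, -4/105, …
ICs: h(0) = 0, h′(0) = -3, h′′(0) = -12, h′′′(0) = -12.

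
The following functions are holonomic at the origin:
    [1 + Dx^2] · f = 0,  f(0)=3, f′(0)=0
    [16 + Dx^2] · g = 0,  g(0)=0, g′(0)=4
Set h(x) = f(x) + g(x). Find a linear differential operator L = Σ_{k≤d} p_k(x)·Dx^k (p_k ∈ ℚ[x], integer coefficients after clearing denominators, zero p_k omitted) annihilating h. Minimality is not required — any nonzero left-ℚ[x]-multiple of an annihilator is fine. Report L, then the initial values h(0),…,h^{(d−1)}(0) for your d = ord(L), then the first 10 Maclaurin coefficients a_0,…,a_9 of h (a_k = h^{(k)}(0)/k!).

L = 16 + 17·Dx^2 + Dx^4  (order 4).
h: a_k = 3, 4, -3/2, -32/3, 1/8, 128/15, -1/240, -1024/315, 1/13440, 2048/2835, …
ICs: h(0) = 3, h′(0) = 4, h′′(0) = -3, h′′′(0) = -64.

f: a_k = 3, 0, -3/2, 0, 1/8, 0, -1/240, 0, 1/13440, 0, …
g: a_k = 0, 4, 0, -32/3, 0, 128/15, 0, -1024/315, 0, 2048/2835, …
L₀ := lclm(L_f,L_g); ord L₀ ≤ 2+2.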